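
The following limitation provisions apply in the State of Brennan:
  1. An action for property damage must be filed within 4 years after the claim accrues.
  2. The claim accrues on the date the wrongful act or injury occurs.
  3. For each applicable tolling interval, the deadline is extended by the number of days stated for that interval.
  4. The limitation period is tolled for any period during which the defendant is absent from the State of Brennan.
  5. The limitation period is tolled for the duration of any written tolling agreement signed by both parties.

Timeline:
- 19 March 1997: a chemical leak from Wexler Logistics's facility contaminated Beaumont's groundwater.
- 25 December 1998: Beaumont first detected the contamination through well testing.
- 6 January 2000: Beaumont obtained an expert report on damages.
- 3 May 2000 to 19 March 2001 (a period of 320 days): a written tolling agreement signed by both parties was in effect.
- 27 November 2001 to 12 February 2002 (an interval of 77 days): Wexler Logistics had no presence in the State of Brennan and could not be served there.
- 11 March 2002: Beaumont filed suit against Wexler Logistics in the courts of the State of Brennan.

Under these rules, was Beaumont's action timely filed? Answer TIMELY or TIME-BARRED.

TIMELY

Because the rule ties accrual to occurrence, the claim accrued on 19 March 1997, not on the 25 December 1998 discovery date.
4 years from 19 March 1997 is 19 March 2001.
The period was tolled for 320 days by the written tolling agreement (3 May 2000 to 19 March 2001), pushing the deadline to 2 February 2002.
The period was tolled for 77 days by the defendant's absence from the jurisdiction (27 November 2001 to 12 February 2002), pushing the deadline to 20 April 2002.
None of the other events listed affects the running of the period under the stated rules.
Beaumont filed on 11 March 2002, before the 20 April 2002 deadline, so the action is timely.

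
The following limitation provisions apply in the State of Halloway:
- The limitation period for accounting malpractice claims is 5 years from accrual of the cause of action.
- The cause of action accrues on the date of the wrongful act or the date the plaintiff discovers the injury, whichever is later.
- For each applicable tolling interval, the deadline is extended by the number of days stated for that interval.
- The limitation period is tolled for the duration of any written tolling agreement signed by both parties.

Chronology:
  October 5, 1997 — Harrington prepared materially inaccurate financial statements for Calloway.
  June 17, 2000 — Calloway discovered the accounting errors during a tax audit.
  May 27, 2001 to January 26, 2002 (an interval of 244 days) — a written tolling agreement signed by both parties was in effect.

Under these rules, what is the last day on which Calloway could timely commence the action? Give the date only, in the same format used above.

February 16, 2006

The claim accrued on June 17, 2000 — the later of the October 5, 1997 act and the June 17, 2000 discovery.
5 years from June 17, 2000 is June 17, 2005.
The written tolling agreement from May 27, 2001 to January 26, 2002 tolled the period for 244 days, extending the deadline to February 16, 2006.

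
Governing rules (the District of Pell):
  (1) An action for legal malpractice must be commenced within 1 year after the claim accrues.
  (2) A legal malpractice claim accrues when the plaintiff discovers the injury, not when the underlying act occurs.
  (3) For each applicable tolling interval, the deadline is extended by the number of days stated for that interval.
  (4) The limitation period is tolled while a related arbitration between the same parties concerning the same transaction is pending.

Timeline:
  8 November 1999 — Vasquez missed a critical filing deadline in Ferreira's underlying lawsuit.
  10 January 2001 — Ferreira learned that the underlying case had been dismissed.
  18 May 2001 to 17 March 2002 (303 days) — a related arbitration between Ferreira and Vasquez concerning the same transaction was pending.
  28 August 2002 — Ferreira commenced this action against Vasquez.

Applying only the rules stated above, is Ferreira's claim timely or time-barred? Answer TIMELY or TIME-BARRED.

TIMELY

Accrual is tied to discovery, so the period began on 10 January 2001 rather than on 8 November 1999 when the act occurred.
1 year from 10 January 2001 is 10 January 2002.
The pending related arbitration from 18 May 2001 to 17 March 2002 tolled the period for 303 days, extending the deadline to 9 November 2002.
Filing on 28 August 2002 beat the 9 November 2002 deadline — the action is timely.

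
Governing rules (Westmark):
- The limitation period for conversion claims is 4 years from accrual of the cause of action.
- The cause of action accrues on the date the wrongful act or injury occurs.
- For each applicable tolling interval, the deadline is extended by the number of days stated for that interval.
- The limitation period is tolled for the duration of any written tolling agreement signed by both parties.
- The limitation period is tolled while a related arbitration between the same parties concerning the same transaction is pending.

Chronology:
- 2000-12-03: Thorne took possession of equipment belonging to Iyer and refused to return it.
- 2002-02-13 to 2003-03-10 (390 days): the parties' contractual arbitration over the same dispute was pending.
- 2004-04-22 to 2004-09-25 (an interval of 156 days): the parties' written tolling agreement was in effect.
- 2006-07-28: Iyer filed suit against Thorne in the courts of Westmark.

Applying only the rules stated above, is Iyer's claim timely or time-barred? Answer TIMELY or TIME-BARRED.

The cause of action accrued on 2000-12-03, the date of the act.
Adding the 4 years base period to 2000-12-03 gives a deadline of 2004-12-03, before any tolling.
The pending related arbitration from 2002-02-13 to 2003-03-10 tolled the period for 390 days, extending the deadline to 2005-12-28.
Because the written tolling agreement ran from 2004-04-22 to 2004-09-25, the deadline is extended by 156 days to 2006-06-02.
Filing on 2006-07-28 missed the 2006-06-02 deadline — the action is time-barred.

TIME-BARRED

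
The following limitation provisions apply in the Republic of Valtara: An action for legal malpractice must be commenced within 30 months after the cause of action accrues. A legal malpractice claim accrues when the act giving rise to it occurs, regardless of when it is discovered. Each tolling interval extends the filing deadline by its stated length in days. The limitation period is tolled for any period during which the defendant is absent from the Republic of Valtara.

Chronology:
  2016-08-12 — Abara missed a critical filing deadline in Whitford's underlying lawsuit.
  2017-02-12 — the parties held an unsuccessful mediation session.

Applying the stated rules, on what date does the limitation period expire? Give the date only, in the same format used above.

2019-02-12

The claim accrued on 2016-08-12, when the wrongful act occurred.
The untolled deadline — 30 months after 2016-08-12 — is 2019-02-12.
None of the other events listed affects the running of the period under the stated rules.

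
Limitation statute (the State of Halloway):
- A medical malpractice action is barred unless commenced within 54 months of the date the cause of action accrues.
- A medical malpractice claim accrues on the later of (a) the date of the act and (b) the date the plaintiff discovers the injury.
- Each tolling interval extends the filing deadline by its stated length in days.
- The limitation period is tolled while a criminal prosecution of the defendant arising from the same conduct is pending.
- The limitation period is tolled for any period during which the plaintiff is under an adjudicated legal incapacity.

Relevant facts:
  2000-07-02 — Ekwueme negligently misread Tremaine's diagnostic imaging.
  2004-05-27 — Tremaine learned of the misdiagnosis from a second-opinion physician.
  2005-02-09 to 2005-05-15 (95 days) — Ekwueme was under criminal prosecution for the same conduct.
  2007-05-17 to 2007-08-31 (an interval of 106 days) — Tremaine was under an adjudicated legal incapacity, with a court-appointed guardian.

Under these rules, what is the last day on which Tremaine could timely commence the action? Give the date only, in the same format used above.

The claim accrued on 2004-05-27 — the later of the 2000-07-02 act and the 2004-05-27 discovery.
54 months from 2004-05-27 is 2008-11-27.
The period was tolled for 95 days by the pending criminal prosecution (2005-02-09 to 2005-05-15), pushing the deadline to 2009-03-02.
The period was tolled for 106 days by the plaintiff's legal incapacity (2007-05-17 to 2007-08-31), pushing the deadline to 2009-06-16.

2009-06-16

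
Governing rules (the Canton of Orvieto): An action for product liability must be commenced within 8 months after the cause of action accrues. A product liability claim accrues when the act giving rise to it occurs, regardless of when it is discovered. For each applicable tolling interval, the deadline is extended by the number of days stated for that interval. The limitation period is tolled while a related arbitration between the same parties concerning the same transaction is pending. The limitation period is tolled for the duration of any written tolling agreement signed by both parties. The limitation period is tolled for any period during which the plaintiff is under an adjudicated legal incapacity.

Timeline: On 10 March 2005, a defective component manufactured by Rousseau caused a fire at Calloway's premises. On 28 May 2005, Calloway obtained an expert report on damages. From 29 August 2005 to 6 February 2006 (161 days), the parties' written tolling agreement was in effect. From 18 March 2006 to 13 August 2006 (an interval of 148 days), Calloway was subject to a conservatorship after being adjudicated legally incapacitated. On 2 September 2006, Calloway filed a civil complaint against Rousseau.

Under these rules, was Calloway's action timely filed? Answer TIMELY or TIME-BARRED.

TIMELY

The cause of action accrued on 10 March 2005, the date of the act.
Adding the 8 months base period to 10 March 2005 gives a deadline of 10 November 2005, before any tolling.
The period was tolled for 161 days by the written tolling agreement (29 August 2005 to 6 February 2006), pushing the deadline to 20 April 2006.
The plaintiff's legal incapacity from 18 March 2006 to 13 August 2006 tolled the period for 148 days, extending the deadline to 15 September 2006.
The other events in the timeline have no effect on the limitation period under the stated rules.
Calloway filed on 2 September 2006, before the 15 September 2006 deadline, so the action is timely.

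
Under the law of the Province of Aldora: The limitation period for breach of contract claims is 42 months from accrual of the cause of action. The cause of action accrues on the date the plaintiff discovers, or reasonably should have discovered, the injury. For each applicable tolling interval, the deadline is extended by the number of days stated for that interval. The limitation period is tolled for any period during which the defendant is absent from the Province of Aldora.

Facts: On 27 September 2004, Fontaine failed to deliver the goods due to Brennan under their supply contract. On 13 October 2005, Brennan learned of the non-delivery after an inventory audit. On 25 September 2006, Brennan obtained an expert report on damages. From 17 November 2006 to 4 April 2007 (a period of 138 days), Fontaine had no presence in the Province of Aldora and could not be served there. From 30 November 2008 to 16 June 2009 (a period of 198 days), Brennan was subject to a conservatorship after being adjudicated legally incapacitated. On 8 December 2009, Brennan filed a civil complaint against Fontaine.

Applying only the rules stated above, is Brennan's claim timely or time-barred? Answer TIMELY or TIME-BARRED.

Accrual is tied to discovery, so the period began on 13 October 2005 rather than on 27 September 2004 when the act occurred.
Adding the 42 months base period to 13 October 2005 gives a deadline of 13 April 2009, before any tolling.
Because the defendant's absence from the jurisdiction ran from 17 November 2006 to 4 April 2007, the deadline is extended by 138 days to 29 August 2009.
No stated provision tolls the period for the plaintiff's incapacity, so the interval from 30 November 2008 to 16 June 2009 has no effect on the deadline.
Nothing else in the chronology tolls or restarts the period.
Filing on 8 December 2009 missed the 29 August 2009 deadline — the action is time-barred.

TIME-BARRED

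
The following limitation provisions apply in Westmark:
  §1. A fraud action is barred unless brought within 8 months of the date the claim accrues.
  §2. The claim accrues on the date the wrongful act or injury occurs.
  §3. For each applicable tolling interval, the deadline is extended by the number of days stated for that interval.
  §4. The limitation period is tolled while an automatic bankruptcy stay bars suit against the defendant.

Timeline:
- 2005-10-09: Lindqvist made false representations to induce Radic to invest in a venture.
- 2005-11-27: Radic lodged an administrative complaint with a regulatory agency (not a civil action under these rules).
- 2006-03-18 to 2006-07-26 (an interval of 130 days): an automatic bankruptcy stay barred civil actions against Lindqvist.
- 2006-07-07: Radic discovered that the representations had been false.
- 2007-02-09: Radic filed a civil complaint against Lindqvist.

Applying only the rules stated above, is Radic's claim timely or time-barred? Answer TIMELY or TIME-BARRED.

Because the rule ties accrual to occurrence, the claim accrued on 2005-10-09, not on the 2006-07-07 discovery date.
Adding the 8 months base period to 2005-10-09 gives a deadline of 2006-06-09, before any tolling.
The period was tolled for 130 days by the automatic bankruptcy stay (2006-03-18 to 2006-07-26), pushing the deadline to 2006-10-17.
The other events in the timeline have no effect on the limitation period under the stated rules.
The 2007-02-09 filing falls after the 2006-10-17 deadline; the claim is time-barred.

TIME-BARRED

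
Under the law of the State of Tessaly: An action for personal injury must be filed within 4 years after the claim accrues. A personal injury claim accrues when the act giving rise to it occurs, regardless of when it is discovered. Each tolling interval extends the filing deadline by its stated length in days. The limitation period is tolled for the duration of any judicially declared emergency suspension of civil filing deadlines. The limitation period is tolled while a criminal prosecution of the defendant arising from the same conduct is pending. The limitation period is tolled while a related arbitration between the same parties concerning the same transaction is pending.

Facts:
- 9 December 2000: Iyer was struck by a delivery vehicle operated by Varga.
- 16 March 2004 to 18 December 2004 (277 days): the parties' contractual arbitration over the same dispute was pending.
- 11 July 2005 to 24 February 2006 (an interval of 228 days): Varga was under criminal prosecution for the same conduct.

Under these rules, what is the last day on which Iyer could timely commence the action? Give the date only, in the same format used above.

28 April 2006

The limitation period began to run on 9 December 2000.
Adding the 4 years base period to 9 December 2000 gives a deadline of 9 December 2004, before any tolling.
Because the pending related arbitration ran from 16 March 2004 to 18 December 2004, the deadline is extended by 277 days to 12 September 2005.
The period was tolled for 228 days by the pending criminal prosecution (11 July 2005 to 24 February 2006), pushing the deadline to 28 April 2006.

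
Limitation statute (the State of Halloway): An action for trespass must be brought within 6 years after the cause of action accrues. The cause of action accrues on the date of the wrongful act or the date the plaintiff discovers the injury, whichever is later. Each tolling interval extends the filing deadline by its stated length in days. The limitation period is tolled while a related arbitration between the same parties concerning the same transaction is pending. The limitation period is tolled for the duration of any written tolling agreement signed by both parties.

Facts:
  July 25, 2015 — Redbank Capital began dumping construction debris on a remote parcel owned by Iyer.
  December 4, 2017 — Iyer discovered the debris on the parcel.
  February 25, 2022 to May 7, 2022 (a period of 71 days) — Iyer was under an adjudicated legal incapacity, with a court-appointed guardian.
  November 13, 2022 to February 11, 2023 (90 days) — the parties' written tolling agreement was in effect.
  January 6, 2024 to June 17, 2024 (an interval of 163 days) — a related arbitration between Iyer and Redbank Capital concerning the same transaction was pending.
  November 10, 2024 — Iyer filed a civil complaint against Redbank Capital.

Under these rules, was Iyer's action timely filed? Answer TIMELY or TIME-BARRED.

Because discovery on December 4, 2017 post-dates the July 25, 2015 act, accrual under the later-of rule falls on December 4, 2017.
The untolled deadline — 6 years after December 4, 2017 — is December 4, 2023.
The period was tolled for 90 days by the written tolling agreement (November 13, 2022 to February 11, 2023), pushing the deadline to March 3, 2024.
The period was tolled for 163 days by the pending related arbitration (January 6, 2024 to June 17, 2024), pushing the deadline to August 13, 2024.
No stated provision tolls the period for the plaintiff's incapacity, so the interval from February 25, 2022 to May 7, 2022 has no effect on the deadline.
The November 10, 2024 filing falls after the August 13, 2024 deadline; the claim is time-barred.

TIME-BARRED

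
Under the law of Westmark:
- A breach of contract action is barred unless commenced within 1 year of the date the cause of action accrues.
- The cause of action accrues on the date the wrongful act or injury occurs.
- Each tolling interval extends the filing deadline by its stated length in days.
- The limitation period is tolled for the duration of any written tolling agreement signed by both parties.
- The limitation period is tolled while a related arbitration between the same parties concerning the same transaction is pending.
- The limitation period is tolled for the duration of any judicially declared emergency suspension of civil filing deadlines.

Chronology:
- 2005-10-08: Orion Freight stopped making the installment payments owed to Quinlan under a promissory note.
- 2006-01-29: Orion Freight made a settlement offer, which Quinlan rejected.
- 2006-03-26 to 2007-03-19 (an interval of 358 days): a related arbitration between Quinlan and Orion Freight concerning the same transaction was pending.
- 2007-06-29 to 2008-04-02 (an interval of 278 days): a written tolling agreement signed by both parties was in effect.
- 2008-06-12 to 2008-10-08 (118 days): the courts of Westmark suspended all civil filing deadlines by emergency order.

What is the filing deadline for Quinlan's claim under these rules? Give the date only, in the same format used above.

2008-10-31

The claim accrued on 2005-10-08, when the wrongful act occurred.
1 year from 2005-10-08 is 2006-10-08.
The period was tolled for 358 days by the pending related arbitration (2006-03-26 to 2007-03-19), pushing the deadline to 2007-10-01.
The written tolling agreement from 2007-06-29 to 2008-04-02 tolled the period for 278 days, extending the deadline to 2008-07-05.
The emergency suspension of filing deadlines from 2008-06-12 to 2008-10-08 tolled the period for 118 days, extending the deadline to 2008-10-31.
Nothing else in the chronology tolls or restarts the period.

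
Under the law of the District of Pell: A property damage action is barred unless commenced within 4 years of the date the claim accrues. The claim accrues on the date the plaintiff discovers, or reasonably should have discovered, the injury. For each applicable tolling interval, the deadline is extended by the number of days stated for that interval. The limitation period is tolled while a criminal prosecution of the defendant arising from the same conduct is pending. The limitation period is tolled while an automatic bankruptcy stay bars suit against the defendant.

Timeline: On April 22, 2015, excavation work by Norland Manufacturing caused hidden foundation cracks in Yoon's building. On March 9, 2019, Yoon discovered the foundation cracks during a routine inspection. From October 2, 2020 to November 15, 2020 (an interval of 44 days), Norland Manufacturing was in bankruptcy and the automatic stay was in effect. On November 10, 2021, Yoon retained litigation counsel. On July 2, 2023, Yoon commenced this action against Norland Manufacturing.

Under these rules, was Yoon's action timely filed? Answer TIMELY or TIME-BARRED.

TIME-BARRED

Accrual is tied to discovery, so the period began on March 9, 2019 rather than on April 22, 2015 when the act occurred.
The untolled deadline — 4 years after March 9, 2019 — is March 9, 2023.
The automatic bankruptcy stay from October 2, 2020 to November 15, 2020 tolled the period for 44 days, extending the deadline to April 22, 2023.
The other events in the timeline have no effect on the limitation period under the stated rules.
Yoon filed on July 2, 2023, after the April 22, 2023 deadline, so the action is time-barred.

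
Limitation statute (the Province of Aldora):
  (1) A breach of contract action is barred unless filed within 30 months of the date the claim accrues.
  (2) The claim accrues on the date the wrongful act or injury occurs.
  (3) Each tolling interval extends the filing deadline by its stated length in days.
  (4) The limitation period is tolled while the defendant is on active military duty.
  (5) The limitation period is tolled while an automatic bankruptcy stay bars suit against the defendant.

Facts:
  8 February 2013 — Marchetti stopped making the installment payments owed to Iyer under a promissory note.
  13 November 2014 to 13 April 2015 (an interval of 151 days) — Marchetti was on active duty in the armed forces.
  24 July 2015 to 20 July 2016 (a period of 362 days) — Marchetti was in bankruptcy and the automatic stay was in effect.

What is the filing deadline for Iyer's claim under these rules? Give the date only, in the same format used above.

2 January 2017

The claim accrued on 8 February 2013, the date of the act.
30 months from 8 February 2013 is 8 August 2015.
Because the defendant's active military service ran from 13 November 2014 to 13 April 2015, the deadline is extended by 151 days to 6 January 2016.
The period was tolled for 362 days by the automatic bankruptcy stay (24 July 2015 to 20 July 2016), pushing the deadline to 2 January 2017.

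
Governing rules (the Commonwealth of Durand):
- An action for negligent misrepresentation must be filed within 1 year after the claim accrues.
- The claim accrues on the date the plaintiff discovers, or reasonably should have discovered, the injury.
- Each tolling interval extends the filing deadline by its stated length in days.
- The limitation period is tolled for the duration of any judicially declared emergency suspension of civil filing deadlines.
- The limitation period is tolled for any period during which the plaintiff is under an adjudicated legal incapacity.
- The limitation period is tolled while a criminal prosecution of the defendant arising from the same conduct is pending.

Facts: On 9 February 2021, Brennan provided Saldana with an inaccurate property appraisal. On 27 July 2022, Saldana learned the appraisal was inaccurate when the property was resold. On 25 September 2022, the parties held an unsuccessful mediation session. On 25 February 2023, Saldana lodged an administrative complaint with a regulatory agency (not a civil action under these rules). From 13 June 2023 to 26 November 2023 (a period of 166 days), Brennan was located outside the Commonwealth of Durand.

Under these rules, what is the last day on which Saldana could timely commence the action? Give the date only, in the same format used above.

27 July 2023

Under the discovery rule, the claim accrued on 27 July 2022, when Saldana discovered the injury — not on the 9 February 2021 date of the underlying act.
Adding the 1 year base period to 27 July 2022 gives a deadline of 27 July 2023, before any tolling.
The defendant's absence from the jurisdiction from 13 June 2023 to 26 November 2023 does not toll the period, because no stated rule makes the defendant's absence a tolling event.
The other events in the timeline have no effect on the limitation period under the stated rules.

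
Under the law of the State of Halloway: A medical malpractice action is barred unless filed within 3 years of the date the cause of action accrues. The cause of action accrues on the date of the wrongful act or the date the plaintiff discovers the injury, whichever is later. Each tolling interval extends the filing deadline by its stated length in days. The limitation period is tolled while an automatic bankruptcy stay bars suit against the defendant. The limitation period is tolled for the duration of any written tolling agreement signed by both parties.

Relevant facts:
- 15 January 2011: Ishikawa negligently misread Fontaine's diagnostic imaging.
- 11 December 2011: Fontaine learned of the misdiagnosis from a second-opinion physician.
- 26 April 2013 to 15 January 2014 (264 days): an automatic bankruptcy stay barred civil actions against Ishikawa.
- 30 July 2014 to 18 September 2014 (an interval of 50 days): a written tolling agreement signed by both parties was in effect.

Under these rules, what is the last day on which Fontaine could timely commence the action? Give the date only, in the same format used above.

The claim accrued on 11 December 2011 — the later of the 15 January 2011 act and the 11 December 2011 discovery.
3 years from 11 December 2011 is 11 December 2014.
The period was tolled for 264 days by the automatic bankruptcy stay (26 April 2013 to 15 January 2014), pushing the deadline to 1 September 2015.
The written tolling agreement from 30 July 2014 to 18 September 2014 tolled the period for 50 days, extending the deadline to 21 October 2015.

21 October 2015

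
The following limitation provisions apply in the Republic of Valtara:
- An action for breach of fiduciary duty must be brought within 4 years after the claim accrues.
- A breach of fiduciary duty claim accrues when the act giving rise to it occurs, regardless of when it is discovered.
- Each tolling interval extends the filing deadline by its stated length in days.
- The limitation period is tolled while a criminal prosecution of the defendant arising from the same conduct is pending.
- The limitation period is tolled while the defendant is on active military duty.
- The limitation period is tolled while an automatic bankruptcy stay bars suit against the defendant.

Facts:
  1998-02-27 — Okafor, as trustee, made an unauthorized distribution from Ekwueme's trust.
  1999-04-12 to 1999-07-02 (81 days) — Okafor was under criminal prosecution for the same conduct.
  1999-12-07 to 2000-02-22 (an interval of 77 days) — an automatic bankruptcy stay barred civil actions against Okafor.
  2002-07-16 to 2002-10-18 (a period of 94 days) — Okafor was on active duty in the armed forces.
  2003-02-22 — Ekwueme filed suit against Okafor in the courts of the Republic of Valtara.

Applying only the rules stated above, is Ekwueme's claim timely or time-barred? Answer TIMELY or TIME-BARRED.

TIME-BARRED

The claim accrued on 1998-02-27, when the wrongful act occurred.
Adding the 4 years base period to 1998-02-27 gives a deadline of 2002-02-27, before any tolling.
Because the pending criminal prosecution ran from 1999-04-12 to 1999-07-02, the deadline is extended by 81 days to 2002-05-19.
The period was tolled for 77 days by the automatic bankruptcy stay (1999-12-07 to 2000-02-22), pushing the deadline to 2002-08-04.
The defendant's active military service from 2002-07-16 to 2002-10-18 tolled the period for 94 days, extending the deadline to 2002-11-06.
The 2003-02-22 filing falls after the 2002-11-06 deadline; the claim is time-barred.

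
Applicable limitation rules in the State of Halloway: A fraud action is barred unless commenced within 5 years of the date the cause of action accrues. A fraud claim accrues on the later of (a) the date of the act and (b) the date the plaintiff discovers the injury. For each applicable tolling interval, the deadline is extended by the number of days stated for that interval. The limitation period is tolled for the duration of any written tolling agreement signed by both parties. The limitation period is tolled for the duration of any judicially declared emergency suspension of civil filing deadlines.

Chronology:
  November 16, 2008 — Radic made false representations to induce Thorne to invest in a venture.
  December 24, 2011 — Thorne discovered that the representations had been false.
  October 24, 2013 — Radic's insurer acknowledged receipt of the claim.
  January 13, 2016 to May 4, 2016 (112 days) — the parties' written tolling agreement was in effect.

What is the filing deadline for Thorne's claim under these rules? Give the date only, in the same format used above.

April 15, 2017

Taking the later of the act (November 16, 2008) and discovery (December 24, 2011), the claim accrued on December 24, 2011.
5 years from December 24, 2011 is December 24, 2016.
Because the written tolling agreement ran from January 13, 2016 to May 4, 2016, the deadline is extended by 112 days to April 15, 2017.
The other events in the timeline have no effect on the limitation period under the stated rules.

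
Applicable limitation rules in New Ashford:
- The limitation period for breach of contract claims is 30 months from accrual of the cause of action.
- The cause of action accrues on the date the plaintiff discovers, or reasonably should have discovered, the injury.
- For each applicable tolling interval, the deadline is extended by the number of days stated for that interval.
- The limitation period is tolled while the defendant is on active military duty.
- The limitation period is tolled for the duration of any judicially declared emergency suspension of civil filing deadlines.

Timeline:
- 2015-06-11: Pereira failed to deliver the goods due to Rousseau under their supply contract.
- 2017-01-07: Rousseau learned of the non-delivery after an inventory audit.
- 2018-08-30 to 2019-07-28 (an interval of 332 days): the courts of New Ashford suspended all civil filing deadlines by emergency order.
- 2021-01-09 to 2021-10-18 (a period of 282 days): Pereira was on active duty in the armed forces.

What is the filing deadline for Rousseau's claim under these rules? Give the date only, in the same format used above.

2020-06-03

Accrual is tied to discovery, so the period began on 2017-01-07 rather than on 2015-06-11 when the act occurred.
Adding the 30 months base period to 2017-01-07 gives a deadline of 2019-07-07, before any tolling.
The emergency suspension of filing deadlines from 2018-08-30 to 2019-07-28 tolled the period for 332 days, extending the deadline to 2020-06-03.
The defendant's active military service from 2021-01-09 to 2021-10-18 began after the period had already run on 2020-06-03, so it has no tolling effect.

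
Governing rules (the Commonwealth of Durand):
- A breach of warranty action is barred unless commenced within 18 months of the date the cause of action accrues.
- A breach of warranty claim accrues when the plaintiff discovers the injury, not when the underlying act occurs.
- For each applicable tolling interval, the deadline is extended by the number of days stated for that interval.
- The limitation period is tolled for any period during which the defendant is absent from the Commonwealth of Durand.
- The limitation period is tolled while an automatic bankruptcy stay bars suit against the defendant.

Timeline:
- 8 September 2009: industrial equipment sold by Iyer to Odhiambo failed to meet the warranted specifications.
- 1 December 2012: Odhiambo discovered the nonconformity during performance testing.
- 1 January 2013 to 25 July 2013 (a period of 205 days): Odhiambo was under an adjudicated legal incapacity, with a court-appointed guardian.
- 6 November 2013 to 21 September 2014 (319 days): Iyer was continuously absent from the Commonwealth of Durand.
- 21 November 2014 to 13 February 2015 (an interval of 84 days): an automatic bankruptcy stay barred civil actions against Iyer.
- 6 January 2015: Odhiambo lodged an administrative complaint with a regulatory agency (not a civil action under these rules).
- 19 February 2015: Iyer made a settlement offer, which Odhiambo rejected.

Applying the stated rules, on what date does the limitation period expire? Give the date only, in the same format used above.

9 July 2015

Under the discovery rule, the claim accrued on 1 December 2012, when Odhiambo discovered the injury — not on the 8 September 2009 date of the underlying act.
Adding the 18 months base period to 1 December 2012 gives a deadline of 1 June 2014, before any tolling.
The period was tolled for 319 days by the defendant's absence from the jurisdiction (6 November 2013 to 21 September 2014), pushing the deadline to 16 April 2015.
The automatic bankruptcy stay from 21 November 2014 to 13 February 2015 tolled the period for 84 days, extending the deadline to 9 July 2015.
The plaintiff's legal incapacity from 1 January 2013 to 25 July 2013 does not toll the period, because no stated rule makes the plaintiff's incapacity a tolling event.
Nothing else in the chronology tolls or restarts the period.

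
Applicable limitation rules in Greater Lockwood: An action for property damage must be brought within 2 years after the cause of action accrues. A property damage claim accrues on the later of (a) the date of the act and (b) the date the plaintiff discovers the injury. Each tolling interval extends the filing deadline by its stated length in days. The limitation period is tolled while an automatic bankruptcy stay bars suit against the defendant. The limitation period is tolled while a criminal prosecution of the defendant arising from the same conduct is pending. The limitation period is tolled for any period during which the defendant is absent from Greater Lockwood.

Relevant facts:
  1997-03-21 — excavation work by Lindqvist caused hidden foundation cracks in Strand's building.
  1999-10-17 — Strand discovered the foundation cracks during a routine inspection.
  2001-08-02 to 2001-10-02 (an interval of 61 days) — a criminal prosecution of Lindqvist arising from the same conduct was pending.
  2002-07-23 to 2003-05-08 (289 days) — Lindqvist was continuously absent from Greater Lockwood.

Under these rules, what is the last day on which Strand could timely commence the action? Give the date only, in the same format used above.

2001-12-17

The claim accrued on 1999-10-17 — the later of the 1997-03-21 act and the 1999-10-17 discovery.
Adding the 2 years base period to 1999-10-17 gives a deadline of 2001-10-17, before any tolling.
The pending criminal prosecution from 2001-08-02 to 2001-10-02 tolled the period for 61 days, extending the deadline to 2001-12-17.
The defendant's absence from the jurisdiction starting 2002-07-23 came too late — the period had run on 2001-12-17 — and so does not extend the deadline.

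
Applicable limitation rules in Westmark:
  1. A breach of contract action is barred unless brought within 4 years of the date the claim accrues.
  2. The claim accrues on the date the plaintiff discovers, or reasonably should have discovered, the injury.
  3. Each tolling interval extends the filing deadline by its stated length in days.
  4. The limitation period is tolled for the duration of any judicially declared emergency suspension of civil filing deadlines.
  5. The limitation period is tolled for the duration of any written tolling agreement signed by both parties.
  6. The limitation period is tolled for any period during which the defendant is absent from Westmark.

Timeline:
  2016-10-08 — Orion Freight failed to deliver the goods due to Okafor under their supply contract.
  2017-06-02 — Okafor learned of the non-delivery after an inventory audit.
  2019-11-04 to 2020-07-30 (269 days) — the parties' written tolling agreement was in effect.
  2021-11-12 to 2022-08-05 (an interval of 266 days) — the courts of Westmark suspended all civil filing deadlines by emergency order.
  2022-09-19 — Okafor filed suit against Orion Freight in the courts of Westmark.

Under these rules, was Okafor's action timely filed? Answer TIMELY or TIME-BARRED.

TIMELY

Under the discovery rule, the claim accrued on 2017-06-02, when Okafor discovered the injury — not on the 2016-10-08 date of the underlying act.
The untolled deadline — 4 years after 2017-06-02 — is 2021-06-02.
The written tolling agreement from 2019-11-04 to 2020-07-30 tolled the period for 269 days, extending the deadline to 2022-02-26.
The emergency suspension of filing deadlines from 2021-11-12 to 2022-08-05 tolled the period for 266 days, extending the deadline to 2022-11-19.
The 2022-09-19 filing precedes the 2022-11-19 deadline; the claim is timely.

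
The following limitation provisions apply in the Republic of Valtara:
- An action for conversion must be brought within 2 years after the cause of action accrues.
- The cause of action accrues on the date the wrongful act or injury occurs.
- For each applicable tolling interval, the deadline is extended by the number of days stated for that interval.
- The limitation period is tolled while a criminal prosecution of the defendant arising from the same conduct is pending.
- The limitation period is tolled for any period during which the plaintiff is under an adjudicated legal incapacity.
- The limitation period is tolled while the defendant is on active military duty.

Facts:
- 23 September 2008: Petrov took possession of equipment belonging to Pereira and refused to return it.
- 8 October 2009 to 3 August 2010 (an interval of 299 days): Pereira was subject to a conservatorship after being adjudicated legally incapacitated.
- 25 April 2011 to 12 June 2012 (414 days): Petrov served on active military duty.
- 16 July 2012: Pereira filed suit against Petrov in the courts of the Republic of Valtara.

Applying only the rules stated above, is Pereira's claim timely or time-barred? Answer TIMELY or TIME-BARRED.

TIMELY

The cause of action accrued on 23 September 2008, the date of the act.
Adding the 2 years base period to 23 September 2008 gives a deadline of 23 September 2010, before any tolling.
Because the plaintiff's legal incapacity ran from 8 October 2009 to 3 August 2010, the deadline is extended by 299 days to 19 July 2011.
The period was tolled for 414 days by the defendant's active military service (25 April 2011 to 12 June 2012), pushing the deadline to 5 September 2012.
The 16 July 2012 filing precedes the 5 September 2012 deadline; the claim is timely.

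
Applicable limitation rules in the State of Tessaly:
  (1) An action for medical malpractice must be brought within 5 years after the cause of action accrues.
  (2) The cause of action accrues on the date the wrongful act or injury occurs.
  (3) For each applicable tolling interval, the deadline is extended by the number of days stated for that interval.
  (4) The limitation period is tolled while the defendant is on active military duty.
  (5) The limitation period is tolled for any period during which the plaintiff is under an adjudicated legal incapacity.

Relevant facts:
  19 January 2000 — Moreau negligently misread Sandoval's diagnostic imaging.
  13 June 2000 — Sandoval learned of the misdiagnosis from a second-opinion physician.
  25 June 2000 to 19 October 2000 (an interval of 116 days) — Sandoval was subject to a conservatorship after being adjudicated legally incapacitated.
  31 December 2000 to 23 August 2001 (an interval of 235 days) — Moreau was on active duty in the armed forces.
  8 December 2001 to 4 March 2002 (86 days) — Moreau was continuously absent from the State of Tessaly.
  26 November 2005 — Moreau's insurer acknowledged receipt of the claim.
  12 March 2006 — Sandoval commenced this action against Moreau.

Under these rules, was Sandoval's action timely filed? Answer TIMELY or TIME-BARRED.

TIME-BARRED

Accrual is governed by the date of the act, so the period began to run on 19 January 2000; the later discovery on 13 June 2000 is irrelevant under the stated rule.
Adding the 5 years base period to 19 January 2000 gives a deadline of 19 January 2005, before any tolling.
The plaintiff's legal incapacity from 25 June 2000 to 19 October 2000 tolled the period for 116 days, extending the deadline to 15 May 2005.
Because the defendant's active military service ran from 31 December 2000 to 23 August 2001, the deadline is extended by 235 days to 5 January 2006.
The defendant's absence from the jurisdiction from 8 December 2001 to 4 March 2002 does not toll the period, because no stated rule makes the defendant's absence a tolling event.
None of the other events listed affects the running of the period under the stated rules.
Filing on 12 March 2006 missed the 5 January 2006 deadline — the action is time-barred.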